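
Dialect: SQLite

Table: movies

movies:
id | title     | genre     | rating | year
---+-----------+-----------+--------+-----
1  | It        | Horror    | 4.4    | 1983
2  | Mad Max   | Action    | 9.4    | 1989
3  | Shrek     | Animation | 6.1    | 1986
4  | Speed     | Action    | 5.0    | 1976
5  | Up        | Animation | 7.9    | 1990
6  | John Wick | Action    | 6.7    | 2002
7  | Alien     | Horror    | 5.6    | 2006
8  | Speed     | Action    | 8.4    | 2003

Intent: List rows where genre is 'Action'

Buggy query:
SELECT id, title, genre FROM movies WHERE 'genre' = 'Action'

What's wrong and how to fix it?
Bug: Single quotes denote string literals in SQL; the column name is being compared as a constant string

Fix: Reference the column as genre without single quotes

Corrected query:
SELECT id, title, genre FROM movies WHERE genre = 'Action'

Result:
id | title     | genre 
---+-----------+-------
2  | Mad Max   | Action
4  | Speed     | Action
6  | John Wick | Action
8  | Speed     | Action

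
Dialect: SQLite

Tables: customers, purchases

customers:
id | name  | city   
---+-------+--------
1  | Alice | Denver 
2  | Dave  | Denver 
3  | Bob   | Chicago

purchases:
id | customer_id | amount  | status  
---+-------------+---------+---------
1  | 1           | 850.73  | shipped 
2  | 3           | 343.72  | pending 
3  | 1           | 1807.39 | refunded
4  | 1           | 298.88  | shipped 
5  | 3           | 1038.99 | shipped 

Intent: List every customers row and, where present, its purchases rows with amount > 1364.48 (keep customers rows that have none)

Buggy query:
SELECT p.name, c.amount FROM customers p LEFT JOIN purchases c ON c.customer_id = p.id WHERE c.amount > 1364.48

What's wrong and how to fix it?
Bug: A WHERE condition on the right-hand table after LEFT JOIN drops unmatched parents

Fix: Move the right-table condition into the ON clause so unmatched parents are kept

Corrected query:
SELECT p.name, c.amount FROM customers p LEFT JOIN purchases c ON c.customer_id = p.id AND c.amount > 1364.48

Result:
name  | amount 
------+--------
Alice | 1807.39
Dave  | NULL   
Bob   | NULL   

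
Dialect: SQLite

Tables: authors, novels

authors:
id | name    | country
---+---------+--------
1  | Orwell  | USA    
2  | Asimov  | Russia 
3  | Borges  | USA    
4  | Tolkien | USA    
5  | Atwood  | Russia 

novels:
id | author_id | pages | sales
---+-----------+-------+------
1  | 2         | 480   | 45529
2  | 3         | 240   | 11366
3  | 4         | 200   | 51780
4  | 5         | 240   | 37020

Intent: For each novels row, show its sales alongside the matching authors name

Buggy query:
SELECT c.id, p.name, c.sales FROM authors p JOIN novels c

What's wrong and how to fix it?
Bug: Missing join condition: each novels row is matched to all authors rows instead of just its own

Fix: Add ON c.author_id = p.id to the JOIN

Corrected query:
SELECT c.id, p.name, c.sales FROM authors p JOIN novels c ON c.author_id = p.id

Result:
id | name    | sales
---+---------+------
1  | Asimov  | 45529
2  | Borges  | 11366
3  | Tolkien | 51780
4  | Atwood  | 37020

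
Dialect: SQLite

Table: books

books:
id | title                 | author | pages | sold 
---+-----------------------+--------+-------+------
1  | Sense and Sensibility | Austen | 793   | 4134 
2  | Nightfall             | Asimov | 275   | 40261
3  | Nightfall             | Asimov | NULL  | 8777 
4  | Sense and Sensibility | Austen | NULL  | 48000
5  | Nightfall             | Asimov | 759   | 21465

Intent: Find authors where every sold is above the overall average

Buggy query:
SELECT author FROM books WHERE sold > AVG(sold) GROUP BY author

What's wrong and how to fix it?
Bug: AVG() is an aggregate; it can't sit directly in WHERE

Fix: Use a subquery for AVG and a HAVING MIN(...) filter so the condition holds for every row in the group

Corrected query:
SELECT author FROM books GROUP BY author HAVING MIN(sold) > (SELECT AVG(sold) FROM books)

Result:
(no rows)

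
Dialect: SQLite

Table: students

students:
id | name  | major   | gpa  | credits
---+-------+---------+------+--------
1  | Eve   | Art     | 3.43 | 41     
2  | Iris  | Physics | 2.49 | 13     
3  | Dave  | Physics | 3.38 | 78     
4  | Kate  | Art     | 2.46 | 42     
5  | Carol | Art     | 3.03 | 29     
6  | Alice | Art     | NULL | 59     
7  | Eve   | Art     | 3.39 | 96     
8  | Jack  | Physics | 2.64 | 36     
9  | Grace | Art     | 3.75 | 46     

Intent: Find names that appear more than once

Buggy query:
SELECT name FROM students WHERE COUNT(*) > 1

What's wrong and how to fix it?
Bug: WHERE can't reference COUNT(*); aggregates are computed after WHERE

Fix: Group first, then use HAVING for the count condition

Corrected query:
SELECT name FROM students GROUP BY name HAVING COUNT(*) > 1

Result:
name
----
Eve 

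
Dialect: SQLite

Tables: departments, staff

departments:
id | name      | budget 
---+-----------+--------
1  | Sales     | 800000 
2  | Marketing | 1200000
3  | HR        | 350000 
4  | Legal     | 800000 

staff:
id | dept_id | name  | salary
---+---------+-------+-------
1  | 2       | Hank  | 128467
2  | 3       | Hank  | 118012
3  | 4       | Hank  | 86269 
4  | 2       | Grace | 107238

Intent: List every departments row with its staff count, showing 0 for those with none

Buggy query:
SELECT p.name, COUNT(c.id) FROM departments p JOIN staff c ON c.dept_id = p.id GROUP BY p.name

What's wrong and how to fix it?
Bug: INNER JOIN drops departments rows that have no matching staff rows

Fix: Switch to LEFT JOIN to retain unmatched parent rows

Corrected query:
SELECT p.name, COUNT(c.id) FROM departments p LEFT JOIN staff c ON c.dept_id = p.id GROUP BY p.name

Result:
name      | COUNT(c.id)
----------+------------
HR        | 1          
Legal     | 1          
Marketing | 2          
Sales     | 0          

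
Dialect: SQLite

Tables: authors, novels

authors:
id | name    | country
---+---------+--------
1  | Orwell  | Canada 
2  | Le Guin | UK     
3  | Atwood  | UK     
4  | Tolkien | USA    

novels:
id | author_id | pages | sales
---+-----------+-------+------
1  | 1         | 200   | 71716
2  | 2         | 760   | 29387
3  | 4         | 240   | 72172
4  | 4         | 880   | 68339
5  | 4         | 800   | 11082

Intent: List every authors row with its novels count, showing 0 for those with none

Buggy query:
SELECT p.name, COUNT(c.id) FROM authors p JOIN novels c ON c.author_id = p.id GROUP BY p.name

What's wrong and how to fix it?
Bug: An inner join excludes parents with zero children

Fix: Switch to LEFT JOIN to retain unmatched parent rows

Corrected query:
SELECT p.name, COUNT(c.id) FROM authors p LEFT JOIN novels c ON c.author_id = p.id GROUP BY p.name

Result:
name    | COUNT(c.id)
--------+------------
Atwood  | 0          
Le Guin | 1          
Orwell  | 1          
Tolkien | 3          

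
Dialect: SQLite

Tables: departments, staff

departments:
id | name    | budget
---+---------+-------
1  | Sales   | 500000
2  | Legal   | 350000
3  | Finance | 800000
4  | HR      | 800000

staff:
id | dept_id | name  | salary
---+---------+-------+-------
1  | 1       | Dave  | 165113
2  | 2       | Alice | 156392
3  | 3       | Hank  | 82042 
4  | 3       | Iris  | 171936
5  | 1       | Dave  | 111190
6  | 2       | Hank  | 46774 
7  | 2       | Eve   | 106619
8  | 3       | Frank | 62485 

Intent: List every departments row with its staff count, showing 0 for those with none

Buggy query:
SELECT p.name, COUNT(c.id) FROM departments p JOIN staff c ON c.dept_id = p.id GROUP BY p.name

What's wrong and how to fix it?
Bug: An inner join excludes parents with zero children

Fix: Switch to LEFT JOIN to retain unmatched parent rows

Corrected query:
SELECT p.name, COUNT(c.id) FROM departments p LEFT JOIN staff c ON c.dept_id = p.id GROUP BY p.name

Result:
name    | COUNT(c.id)
--------+------------
Finance | 3          
HR      | 0          
Legal   | 3          
Sales   | 2          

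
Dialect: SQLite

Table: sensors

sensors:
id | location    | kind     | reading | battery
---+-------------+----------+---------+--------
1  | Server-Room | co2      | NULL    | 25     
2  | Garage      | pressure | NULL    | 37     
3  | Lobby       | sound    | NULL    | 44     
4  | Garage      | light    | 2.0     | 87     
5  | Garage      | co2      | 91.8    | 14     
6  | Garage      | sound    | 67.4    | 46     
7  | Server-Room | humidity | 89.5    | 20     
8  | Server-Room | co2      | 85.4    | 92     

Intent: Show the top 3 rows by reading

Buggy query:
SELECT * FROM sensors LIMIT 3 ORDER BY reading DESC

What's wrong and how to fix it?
Bug: ORDER BY cannot follow LIMIT; LIMIT is the final clause

Fix: Swap the clauses: ORDER BY first, then LIMIT

Corrected query:
SELECT * FROM sensors ORDER BY reading DESC LIMIT 3

Result:
id | location    | kind     | reading | battery
---+-------------+----------+---------+--------
5  | Garage      | co2      | 91.8    | 14     
7  | Server-Room | humidity | 89.5    | 20     
8  | Server-Room | co2      | 85.4    | 92     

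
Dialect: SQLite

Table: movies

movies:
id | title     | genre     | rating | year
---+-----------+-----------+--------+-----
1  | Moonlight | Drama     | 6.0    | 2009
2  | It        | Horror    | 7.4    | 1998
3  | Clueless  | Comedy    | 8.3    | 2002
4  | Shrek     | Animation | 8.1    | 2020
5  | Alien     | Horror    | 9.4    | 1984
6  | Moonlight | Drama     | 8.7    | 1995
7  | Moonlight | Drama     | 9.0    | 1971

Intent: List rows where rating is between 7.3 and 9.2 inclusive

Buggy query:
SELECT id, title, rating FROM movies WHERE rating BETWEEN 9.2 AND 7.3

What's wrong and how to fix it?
Bug: BETWEEN expects the lower bound first; with 9.2 AND 7.3 the range is empty

Fix: Swap the bounds so the smaller value comes first

Corrected query:
SELECT id, title, rating FROM movies WHERE rating BETWEEN 7.3 AND 9.2

Result:
id | title     | rating
---+-----------+-------
2  | It        | 7.4   
3  | Clueless  | 8.3   
4  | Shrek     | 8.1   
6  | Moonlight | 8.7   
7  | Moonlight | 9     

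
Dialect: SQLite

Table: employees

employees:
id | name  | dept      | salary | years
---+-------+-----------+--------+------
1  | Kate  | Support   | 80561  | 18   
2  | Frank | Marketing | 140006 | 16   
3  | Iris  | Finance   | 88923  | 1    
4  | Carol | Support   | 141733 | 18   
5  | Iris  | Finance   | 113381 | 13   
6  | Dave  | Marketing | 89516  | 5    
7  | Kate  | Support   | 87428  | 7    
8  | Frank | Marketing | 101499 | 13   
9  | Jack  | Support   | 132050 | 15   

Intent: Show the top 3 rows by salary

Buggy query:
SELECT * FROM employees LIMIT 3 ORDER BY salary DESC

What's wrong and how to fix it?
Bug: LIMIT must come after ORDER BY

Fix: Swap the clauses: ORDER BY first, then LIMIT

Corrected query:
SELECT * FROM employees ORDER BY salary DESC LIMIT 3

Result:
id | name  | dept      | salary | years
---+-------+-----------+--------+------
4  | Carol | Support   | 141733 | 18   
2  | Frank | Marketing | 140006 | 16   
9  | Jack  | Support   | 132050 | 15   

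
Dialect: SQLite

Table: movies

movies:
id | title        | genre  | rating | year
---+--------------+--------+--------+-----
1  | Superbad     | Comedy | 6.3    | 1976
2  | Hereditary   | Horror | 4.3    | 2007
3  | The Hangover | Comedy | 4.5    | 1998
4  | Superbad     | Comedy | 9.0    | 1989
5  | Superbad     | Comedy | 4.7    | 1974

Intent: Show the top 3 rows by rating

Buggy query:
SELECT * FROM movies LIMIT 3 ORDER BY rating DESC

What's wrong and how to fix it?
Bug: LIMIT must come after ORDER BY

Fix: Swap the clauses: ORDER BY first, then LIMIT

Corrected query:
SELECT * FROM movies ORDER BY rating DESC LIMIT 3

Result:
id | title    | genre  | rating | year
---+----------+--------+--------+-----
4  | Superbad | Comedy | 9      | 1989
1  | Superbad | Comedy | 6.3    | 1976
5  | Superbad | Comedy | 4.7    | 1974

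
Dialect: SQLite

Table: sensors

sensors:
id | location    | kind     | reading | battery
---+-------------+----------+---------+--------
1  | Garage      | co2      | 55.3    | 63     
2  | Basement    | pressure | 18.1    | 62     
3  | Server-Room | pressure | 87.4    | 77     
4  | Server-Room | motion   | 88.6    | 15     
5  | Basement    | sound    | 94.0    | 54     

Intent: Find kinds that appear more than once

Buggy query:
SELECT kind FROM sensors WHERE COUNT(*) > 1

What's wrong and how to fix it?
Bug: WHERE can't reference COUNT(*); aggregates are computed after WHERE

Fix: GROUP BY kind, then filter groups with HAVING COUNT(*) > 1

Corrected query:
SELECT kind FROM sensors GROUP BY kind HAVING COUNT(*) > 1

Result:
kind    
--------
pressure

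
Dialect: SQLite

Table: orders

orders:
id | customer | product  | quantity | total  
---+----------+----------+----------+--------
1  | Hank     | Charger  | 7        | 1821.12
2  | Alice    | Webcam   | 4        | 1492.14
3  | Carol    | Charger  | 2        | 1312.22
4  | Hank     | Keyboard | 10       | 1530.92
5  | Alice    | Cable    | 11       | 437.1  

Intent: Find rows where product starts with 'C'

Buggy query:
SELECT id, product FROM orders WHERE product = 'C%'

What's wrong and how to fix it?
Bug: Wildcards only work with LIKE; '=' treats '%' as a literal character

Fix: Replace '=' with LIKE so 'C%' is treated as a pattern

Corrected query:
SELECT id, product FROM orders WHERE product LIKE 'C%'

Result:
id | product
---+--------
1  | Charger
3  | Charger
5  | Cable  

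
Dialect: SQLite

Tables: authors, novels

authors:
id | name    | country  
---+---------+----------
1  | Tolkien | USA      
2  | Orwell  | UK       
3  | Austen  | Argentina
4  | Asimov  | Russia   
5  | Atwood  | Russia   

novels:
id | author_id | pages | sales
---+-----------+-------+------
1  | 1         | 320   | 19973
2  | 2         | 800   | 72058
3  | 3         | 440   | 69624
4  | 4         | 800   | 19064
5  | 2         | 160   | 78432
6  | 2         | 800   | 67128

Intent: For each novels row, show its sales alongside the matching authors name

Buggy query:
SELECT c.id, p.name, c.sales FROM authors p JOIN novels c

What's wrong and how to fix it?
Bug: JOIN with no ON clause produces a cartesian product; every novels row pairs with every authors row

Fix: Add ON c.author_id = p.id to the JOIN

Corrected query:
SELECT c.id, p.name, c.sales FROM authors p JOIN novels c ON c.author_id = p.id

Result:
id | name    | sales
---+---------+------
1  | Tolkien | 19973
2  | Orwell  | 72058
3  | Austen  | 69624
4  | Asimov  | 19064
5  | Orwell  | 78432
6  | Orwell  | 67128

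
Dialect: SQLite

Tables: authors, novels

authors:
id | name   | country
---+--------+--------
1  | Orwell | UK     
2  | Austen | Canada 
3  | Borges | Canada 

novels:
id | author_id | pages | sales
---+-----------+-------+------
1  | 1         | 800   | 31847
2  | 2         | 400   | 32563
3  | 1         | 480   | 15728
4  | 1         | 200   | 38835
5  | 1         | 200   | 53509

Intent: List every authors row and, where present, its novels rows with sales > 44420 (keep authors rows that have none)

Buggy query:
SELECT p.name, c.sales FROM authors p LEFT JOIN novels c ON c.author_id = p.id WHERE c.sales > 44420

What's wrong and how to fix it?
Bug: A WHERE condition on the right-hand table after LEFT JOIN drops unmatched parents

Fix: Put 'c.sales > 44420' in the JOIN's ON clause instead of WHERE

Corrected query:
SELECT p.name, c.sales FROM authors p LEFT JOIN novels c ON c.author_id = p.id AND c.sales > 44420

Result:
name   | sales
-------+------
Orwell | 53509
Austen | NULL 
Borges | NULL 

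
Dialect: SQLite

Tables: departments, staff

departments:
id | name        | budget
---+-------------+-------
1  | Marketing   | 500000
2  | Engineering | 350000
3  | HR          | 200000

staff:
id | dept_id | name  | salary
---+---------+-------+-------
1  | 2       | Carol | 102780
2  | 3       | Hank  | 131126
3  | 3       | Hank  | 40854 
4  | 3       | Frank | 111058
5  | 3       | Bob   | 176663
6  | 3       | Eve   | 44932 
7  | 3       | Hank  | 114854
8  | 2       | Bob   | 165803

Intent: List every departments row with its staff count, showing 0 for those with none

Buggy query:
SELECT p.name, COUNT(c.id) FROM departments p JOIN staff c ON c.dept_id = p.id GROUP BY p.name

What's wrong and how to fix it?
Bug: INNER JOIN drops departments rows that have no matching staff rows

Fix: Use LEFT JOIN so parents without children still appear (COUNT(c.id) gives 0)

Corrected query:
SELECT p.name, COUNT(c.id) FROM departments p LEFT JOIN staff c ON c.dept_id = p.id GROUP BY p.name

Result:
name        | COUNT(c.id)
------------+------------
Engineering | 2          
HR          | 6          
Marketing   | 0          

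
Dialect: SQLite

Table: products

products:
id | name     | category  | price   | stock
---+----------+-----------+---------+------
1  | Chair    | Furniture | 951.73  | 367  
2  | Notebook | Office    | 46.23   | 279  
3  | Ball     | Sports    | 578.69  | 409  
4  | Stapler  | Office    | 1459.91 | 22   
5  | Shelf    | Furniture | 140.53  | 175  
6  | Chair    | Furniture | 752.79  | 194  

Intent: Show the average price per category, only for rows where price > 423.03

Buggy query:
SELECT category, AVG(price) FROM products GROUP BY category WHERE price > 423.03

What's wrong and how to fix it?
Bug: Row-level WHERE must come before GROUP BY in the clause order

Fix: Place WHERE between FROM and GROUP BY

Corrected query:
SELECT category, AVG(price) FROM products WHERE price > 423.03 GROUP BY category

Result:
category  | AVG(price)
----------+-----------
Furniture | 852.26    
Office    | 1459.91   
Sports    | 578.69    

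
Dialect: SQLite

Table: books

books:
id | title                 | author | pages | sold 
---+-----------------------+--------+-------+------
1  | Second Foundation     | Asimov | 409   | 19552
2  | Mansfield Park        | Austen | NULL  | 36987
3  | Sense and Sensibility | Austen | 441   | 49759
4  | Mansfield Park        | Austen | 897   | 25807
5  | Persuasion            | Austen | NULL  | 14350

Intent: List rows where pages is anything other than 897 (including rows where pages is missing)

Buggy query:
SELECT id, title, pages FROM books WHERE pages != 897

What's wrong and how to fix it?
Bug: Inequality against NULL is unknown, not true; rows with NULL are dropped

Fix: Add an explicit OR pages IS NULL to include the missing-value rows

Corrected query:
SELECT id, title, pages FROM books WHERE pages != 897 OR pages IS NULL

Result:
id | title                 | pages
---+-----------------------+------
1  | Second Foundation     | 409  
2  | Mansfield Park        | NULL 
3  | Sense and Sensibility | 441  
5  | Persuasion            | NULL 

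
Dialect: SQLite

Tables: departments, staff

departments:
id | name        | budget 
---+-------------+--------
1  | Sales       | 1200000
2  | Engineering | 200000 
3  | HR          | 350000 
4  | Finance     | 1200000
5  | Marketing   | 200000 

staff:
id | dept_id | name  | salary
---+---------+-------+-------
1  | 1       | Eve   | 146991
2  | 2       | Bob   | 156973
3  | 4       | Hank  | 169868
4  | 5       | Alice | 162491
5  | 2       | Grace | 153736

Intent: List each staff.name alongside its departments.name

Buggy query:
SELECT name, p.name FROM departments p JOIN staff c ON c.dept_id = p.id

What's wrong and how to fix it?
Bug: Both tables have a 'name' column; the unqualified reference is ambiguous

Fix: Qualify the column with its table alias (c.name)

Corrected query:
SELECT c.name, p.name FROM departments p JOIN staff c ON c.dept_id = p.id

Result:
name  | name       
------+------------
Eve   | Sales      
Bob   | Engineering
Hank  | Finance    
Alice | Marketing  
Grace | Engineering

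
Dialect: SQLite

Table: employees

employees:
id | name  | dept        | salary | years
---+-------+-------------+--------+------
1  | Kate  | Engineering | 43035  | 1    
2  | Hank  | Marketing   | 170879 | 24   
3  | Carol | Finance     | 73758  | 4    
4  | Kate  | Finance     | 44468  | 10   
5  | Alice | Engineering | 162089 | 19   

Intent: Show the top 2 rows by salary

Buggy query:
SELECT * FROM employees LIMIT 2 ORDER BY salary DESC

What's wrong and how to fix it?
Bug: LIMIT must come after ORDER BY

Fix: Sort with ORDER BY, then apply LIMIT

Corrected query:
SELECT * FROM employees ORDER BY salary DESC LIMIT 2

Result:
id | name  | dept        | salary | years
---+-------+-------------+--------+------
2  | Hank  | Marketing   | 170879 | 24   
5  | Alice | Engineering | 162089 | 19   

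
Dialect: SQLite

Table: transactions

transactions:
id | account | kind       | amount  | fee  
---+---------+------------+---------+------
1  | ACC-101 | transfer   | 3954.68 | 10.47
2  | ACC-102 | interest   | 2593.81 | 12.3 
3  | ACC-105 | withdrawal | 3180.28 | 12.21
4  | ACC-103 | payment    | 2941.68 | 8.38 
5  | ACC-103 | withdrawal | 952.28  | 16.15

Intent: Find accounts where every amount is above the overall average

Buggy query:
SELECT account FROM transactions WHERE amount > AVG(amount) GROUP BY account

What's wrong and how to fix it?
Bug: AVG() is an aggregate; it can't sit directly in WHERE

Fix: Compute the overall average in a scalar subquery and compare each group's MIN against it in HAVING

Corrected query:
SELECT account FROM transactions GROUP BY account HAVING MIN(amount) > (SELECT AVG(amount) FROM transactions)

Result:
account
-------
ACC-101
ACC-105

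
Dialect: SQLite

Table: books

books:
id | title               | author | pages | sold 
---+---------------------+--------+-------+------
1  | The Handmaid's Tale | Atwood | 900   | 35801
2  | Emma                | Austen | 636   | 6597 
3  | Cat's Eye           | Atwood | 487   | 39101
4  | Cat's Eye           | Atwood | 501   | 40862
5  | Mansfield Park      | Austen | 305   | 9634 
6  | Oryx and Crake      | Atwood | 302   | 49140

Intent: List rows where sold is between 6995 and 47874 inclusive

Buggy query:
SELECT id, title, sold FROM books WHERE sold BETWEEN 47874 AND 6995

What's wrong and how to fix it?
Bug: The bounds are reversed; BETWEEN a AND b requires a <= b to match anything

Fix: Write BETWEEN 6995 AND 47874

Corrected query:
SELECT id, title, sold FROM books WHERE sold BETWEEN 6995 AND 47874

Result:
id | title               | sold 
---+---------------------+------
1  | The Handmaid's Tale | 35801
3  | Cat's Eye           | 39101
4  | Cat's Eye           | 40862
5  | Mansfield Park      | 9634 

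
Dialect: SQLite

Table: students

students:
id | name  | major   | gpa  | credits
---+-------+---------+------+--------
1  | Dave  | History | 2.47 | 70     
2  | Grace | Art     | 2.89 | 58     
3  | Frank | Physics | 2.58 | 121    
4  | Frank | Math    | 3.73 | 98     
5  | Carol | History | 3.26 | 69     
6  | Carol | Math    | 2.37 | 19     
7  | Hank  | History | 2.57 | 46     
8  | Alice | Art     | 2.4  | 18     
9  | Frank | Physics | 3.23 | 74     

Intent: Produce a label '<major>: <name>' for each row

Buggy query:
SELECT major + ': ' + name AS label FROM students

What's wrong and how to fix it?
Bug: '+' is numeric addition; on text columns SQLite converts them to 0 instead of concatenating

Fix: Use the || operator for string concatenation

Corrected query:
SELECT major || ': ' || name AS label FROM students

Result:
label         
--------------
History: Dave 
Art: Grace    
Physics: Frank
Math: Frank   
History: Carol
Math: Carol   
History: Hank 
Art: Alice    
Physics: Frank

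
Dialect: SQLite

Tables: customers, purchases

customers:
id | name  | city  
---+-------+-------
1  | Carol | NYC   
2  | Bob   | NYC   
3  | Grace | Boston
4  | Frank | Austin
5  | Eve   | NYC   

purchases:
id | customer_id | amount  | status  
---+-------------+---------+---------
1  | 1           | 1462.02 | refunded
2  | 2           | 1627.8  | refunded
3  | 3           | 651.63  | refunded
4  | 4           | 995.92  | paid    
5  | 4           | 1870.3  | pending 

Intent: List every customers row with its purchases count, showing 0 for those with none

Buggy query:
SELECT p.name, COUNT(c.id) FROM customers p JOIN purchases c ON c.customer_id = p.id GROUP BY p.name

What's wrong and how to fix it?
Bug: An inner join excludes parents with zero children

Fix: Switch to LEFT JOIN to retain unmatched parent rows

Corrected query:
SELECT p.name, COUNT(c.id) FROM customers p LEFT JOIN purchases c ON c.customer_id = p.id GROUP BY p.name

Result:
name  | COUNT(c.id)
------+------------
Bob   | 1          
Carol | 1          
Eve   | 0          
Frank | 2          
Grace | 1          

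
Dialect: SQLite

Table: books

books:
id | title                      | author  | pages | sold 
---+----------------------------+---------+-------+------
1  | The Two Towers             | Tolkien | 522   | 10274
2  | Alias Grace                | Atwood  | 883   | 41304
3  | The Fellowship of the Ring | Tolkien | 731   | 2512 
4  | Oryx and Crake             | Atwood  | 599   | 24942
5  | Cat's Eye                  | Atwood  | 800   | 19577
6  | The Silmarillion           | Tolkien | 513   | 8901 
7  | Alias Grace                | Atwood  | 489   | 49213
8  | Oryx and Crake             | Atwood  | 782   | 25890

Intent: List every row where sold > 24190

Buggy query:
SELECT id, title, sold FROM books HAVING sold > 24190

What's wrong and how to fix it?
Bug: HAVING filters the output of aggregation, but this query has no GROUP BY and no aggregate functions, so SQLite rejects it (HAVING clause on a non-aggregate query); the condition here is per row

Fix: Use WHERE for row-level filtering

Corrected query:
SELECT id, title, sold FROM books WHERE sold > 24190

Result:
id | title          | sold 
---+----------------+------
2  | Alias Grace    | 41304
4  | Oryx and Crake | 24942
7  | Alias Grace    | 49213
8  | Oryx and Crake | 25890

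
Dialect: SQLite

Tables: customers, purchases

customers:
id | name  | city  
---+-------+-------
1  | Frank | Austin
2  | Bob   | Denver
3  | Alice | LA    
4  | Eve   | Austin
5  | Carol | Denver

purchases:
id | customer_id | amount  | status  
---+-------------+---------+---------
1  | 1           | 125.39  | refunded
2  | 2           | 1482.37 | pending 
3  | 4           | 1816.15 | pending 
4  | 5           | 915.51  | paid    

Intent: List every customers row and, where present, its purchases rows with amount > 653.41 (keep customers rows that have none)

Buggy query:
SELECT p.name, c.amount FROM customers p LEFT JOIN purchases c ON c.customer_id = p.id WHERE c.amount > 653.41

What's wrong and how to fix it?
Bug: A WHERE condition on the right-hand table after LEFT JOIN drops unmatched parents

Fix: Move the right-table condition into the ON clause so unmatched parents are kept

Corrected query:
SELECT p.name, c.amount FROM customers p LEFT JOIN purchases c ON c.customer_id = p.id AND c.amount > 653.41

Result:
name  | amount 
------+--------
Frank | NULL   
Bob   | 1482.37
Alice | NULL   
Eve   | 1816.15
Carol | 915.51 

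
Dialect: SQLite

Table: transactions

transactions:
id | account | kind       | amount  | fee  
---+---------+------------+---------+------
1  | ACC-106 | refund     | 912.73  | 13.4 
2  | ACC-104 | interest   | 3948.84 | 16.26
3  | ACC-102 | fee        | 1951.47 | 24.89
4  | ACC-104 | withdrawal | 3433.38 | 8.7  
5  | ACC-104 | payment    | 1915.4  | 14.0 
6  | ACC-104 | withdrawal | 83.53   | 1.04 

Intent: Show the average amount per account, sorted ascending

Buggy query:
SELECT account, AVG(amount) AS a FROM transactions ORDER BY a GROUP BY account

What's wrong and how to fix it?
Bug: ORDER BY appears before GROUP BY; SQL clause order requires GROUP BY first

Fix: Reorder: SELECT … FROM … GROUP BY … ORDER BY …

Corrected query:
SELECT account, AVG(amount) AS a FROM transactions GROUP BY account ORDER BY a

Result:
account | a        
--------+----------
ACC-106 | 912.73   
ACC-102 | 1951.47  
ACC-104 | 2345.2875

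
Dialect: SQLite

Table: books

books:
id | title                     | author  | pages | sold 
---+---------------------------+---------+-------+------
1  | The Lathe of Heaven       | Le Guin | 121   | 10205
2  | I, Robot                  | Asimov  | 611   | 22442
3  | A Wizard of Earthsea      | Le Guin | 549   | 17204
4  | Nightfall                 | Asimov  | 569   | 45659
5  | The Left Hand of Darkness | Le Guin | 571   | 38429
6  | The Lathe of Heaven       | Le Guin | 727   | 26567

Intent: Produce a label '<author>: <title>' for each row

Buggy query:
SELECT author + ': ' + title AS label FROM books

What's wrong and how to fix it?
Bug: SQLite uses || for string concatenation; + coerces text to numbers (yielding 0)

Fix: Use the || operator for string concatenation

Corrected query:
SELECT author || ': ' || title AS label FROM books

Result:
label                             
----------------------------------
Le Guin: The Lathe of Heaven      
Asimov: I, Robot                  
Le Guin: A Wizard of Earthsea     
Asimov: Nightfall                 
Le Guin: The Left Hand of Darkness
Le Guin: The Lathe of Heaven      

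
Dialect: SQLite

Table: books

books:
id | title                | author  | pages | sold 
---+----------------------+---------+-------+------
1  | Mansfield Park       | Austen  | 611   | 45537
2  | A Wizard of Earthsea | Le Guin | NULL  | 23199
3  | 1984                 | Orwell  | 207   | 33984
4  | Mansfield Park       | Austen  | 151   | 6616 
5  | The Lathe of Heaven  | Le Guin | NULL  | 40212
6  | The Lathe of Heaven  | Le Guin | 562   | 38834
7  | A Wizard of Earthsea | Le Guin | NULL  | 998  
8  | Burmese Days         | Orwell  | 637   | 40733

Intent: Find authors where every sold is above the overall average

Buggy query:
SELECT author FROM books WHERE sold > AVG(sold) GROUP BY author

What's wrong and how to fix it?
Bug: AVG() is an aggregate; it can't sit directly in WHERE

Fix: Compute the overall average in a scalar subquery and compare each group's MIN against it in HAVING

Corrected query:
SELECT author FROM books GROUP BY author HAVING MIN(sold) > (SELECT AVG(sold) FROM books)

Result:
author
------
Orwell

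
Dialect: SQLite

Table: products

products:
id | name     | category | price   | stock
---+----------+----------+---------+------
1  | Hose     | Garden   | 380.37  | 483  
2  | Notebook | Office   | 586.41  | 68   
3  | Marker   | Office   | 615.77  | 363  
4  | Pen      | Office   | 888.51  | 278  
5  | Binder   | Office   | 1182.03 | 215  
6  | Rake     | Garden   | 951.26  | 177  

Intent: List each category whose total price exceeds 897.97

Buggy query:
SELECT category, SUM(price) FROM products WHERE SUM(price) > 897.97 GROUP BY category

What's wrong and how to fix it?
Bug: SUM(price) is an aggregate, but WHERE filters rows before aggregation

Fix: Move the aggregate condition to a HAVING clause

Corrected query:
SELECT category, SUM(price) FROM products GROUP BY category HAVING SUM(price) > 897.97

Result:
category | SUM(price)
---------+-----------
Garden   | 1331.63   
Office   | 3272.72   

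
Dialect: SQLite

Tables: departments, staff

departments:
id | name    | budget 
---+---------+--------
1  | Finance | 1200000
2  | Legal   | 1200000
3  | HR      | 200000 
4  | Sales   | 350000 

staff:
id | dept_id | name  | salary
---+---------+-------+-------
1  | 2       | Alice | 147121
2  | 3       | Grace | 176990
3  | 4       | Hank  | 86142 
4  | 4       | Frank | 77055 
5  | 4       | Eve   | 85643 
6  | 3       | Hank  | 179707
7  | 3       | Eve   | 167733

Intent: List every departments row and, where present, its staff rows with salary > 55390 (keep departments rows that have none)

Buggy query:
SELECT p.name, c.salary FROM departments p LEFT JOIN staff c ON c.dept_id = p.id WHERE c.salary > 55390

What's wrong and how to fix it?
Bug: Filtering c.salary in WHERE discards the NULL rows produced by LEFT JOIN, turning it into an inner join

Fix: Move the right-table condition into the ON clause so unmatched parents are kept

Corrected query:
SELECT p.name, c.salary FROM departments p LEFT JOIN staff c ON c.dept_id = p.id AND c.salary > 55390

Result:
name    | salary
--------+-------
Finance | NULL  
Legal   | 147121
HR      | 167733
HR      | 176990
HR      | 179707
Sales   | 77055 
Sales   | 85643 
Sales   | 86142 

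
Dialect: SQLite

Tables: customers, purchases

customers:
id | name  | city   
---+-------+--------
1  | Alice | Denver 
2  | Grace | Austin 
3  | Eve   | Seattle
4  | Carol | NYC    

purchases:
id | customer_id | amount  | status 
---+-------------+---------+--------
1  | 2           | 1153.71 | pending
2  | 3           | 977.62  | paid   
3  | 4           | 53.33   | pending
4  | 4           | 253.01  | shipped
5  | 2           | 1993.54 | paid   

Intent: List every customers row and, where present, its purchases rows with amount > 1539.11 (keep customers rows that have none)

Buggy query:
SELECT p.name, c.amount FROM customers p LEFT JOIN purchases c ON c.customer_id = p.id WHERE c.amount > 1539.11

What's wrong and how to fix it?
Bug: A WHERE condition on the right-hand table after LEFT JOIN drops unmatched parents

Fix: Move the right-table condition into the ON clause so unmatched parents are kept

Corrected query:
SELECT p.name, c.amount FROM customers p LEFT JOIN purchases c ON c.customer_id = p.id AND c.amount > 1539.11

Result:
name  | amount 
------+--------
Alice | NULL   
Grace | 1993.54
Eve   | NULL   
Carol | NULL   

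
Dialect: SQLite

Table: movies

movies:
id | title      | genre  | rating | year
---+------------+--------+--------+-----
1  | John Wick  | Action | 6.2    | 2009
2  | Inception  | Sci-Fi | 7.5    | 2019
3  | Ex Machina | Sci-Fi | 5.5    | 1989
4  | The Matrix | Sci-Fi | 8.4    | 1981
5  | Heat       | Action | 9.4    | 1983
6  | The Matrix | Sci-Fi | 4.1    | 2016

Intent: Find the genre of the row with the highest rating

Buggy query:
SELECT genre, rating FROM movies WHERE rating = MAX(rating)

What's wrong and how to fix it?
Bug: MAX(rating) is an aggregate and cannot be used directly in WHERE

Fix: Wrap MAX in a scalar subquery so WHERE compares against a single value

Corrected query:
SELECT genre, rating FROM movies WHERE rating = (SELECT MAX(rating) FROM movies)

Result:
genre  | rating
-------+-------
Action | 9.4   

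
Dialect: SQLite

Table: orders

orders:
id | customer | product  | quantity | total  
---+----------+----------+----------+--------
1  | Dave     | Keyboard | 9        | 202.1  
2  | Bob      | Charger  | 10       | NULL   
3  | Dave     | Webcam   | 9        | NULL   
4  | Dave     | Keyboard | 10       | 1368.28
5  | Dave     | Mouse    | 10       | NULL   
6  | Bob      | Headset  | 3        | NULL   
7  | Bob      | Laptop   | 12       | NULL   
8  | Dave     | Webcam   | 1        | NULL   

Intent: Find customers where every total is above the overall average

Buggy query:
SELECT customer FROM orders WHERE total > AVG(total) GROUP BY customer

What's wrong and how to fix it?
Bug: WHERE evaluates per row before aggregation, so AVG() is unavailable

Fix: Use a subquery for AVG and a HAVING MIN(...) filter so the condition holds for every row in the group

Corrected query:
SELECT customer FROM orders GROUP BY customer HAVING MIN(total) > (SELECT AVG(total) FROM orders)

Result:
(no rows)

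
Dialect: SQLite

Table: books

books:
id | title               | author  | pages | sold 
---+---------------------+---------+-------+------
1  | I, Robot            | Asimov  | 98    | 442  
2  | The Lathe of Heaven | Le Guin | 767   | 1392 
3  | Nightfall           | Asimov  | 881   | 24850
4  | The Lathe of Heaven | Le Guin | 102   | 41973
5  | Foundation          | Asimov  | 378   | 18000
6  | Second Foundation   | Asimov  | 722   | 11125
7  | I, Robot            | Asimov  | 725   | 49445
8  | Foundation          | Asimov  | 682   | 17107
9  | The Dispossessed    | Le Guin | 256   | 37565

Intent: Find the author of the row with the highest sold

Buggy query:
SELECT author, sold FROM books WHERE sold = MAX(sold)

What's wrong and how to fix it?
Bug: MAX(sold) is an aggregate and cannot be used directly in WHERE

Fix: Wrap MAX in a scalar subquery so WHERE compares against a single value

Corrected query:
SELECT author, sold FROM books WHERE sold = (SELECT MAX(sold) FROM books)

Result:
author | sold 
-------+------
Asimov | 49445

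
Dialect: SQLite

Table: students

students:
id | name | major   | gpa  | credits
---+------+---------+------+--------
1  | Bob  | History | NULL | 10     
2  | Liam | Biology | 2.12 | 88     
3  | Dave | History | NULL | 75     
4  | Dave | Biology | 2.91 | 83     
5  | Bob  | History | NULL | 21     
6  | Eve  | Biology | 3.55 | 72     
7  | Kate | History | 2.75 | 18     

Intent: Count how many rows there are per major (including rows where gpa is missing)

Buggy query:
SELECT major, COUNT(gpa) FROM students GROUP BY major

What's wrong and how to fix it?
Bug: COUNT(gpa) skips NULLs, so groups with missing gpa are undercounted

Fix: Replace COUNT(gpa) with COUNT(*)

Corrected query:
SELECT major, COUNT(*) FROM students GROUP BY major

Result:
major   | COUNT(*)
--------+---------
Biology | 3       
History | 4       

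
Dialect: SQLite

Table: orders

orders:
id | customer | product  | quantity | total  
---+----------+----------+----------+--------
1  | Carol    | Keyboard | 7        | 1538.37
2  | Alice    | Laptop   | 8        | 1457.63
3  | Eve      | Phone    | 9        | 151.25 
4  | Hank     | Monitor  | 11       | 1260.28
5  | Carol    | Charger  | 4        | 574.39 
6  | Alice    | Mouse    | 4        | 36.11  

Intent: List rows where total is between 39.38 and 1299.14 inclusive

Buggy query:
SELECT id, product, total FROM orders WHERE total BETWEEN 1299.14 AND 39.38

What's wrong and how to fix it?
Bug: The bounds are reversed; BETWEEN a AND b requires a <= b to match anything

Fix: Write BETWEEN 39.38 AND 1299.14

Corrected query:
SELECT id, product, total FROM orders WHERE total BETWEEN 39.38 AND 1299.14

Result:
id | product | total  
---+---------+--------
3  | Phone   | 151.25 
4  | Monitor | 1260.28
5  | Charger | 574.39 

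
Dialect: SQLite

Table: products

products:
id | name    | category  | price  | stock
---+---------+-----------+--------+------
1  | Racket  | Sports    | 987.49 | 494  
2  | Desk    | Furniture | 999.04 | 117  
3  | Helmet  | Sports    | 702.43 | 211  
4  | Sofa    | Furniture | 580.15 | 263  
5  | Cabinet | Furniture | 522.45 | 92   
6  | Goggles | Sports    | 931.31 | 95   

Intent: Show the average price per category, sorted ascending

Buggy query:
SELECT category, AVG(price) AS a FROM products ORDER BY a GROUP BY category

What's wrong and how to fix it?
Bug: GROUP BY must precede ORDER BY

Fix: Reorder: SELECT … FROM … GROUP BY … ORDER BY …

Corrected query:
SELECT category, AVG(price) AS a FROM products GROUP BY category ORDER BY a

Result:
category  | a         
----------+-----------
Furniture | 700.546667
Sports    | 873.743333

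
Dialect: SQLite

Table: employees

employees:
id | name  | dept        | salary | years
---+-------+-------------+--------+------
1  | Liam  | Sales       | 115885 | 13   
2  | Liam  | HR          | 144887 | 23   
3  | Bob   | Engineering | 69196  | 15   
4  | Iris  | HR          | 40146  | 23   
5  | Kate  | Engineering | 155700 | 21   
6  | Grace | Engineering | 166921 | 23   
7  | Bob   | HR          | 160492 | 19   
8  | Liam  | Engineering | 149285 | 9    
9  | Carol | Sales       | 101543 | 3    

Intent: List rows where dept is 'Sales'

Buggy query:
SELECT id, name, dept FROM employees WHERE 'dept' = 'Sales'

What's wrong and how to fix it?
Bug: Single quotes denote string literals in SQL; the column name is being compared as a constant string

Fix: Remove the quotes around the column name (or use double quotes for an identifier)

Corrected query:
SELECT id, name, dept FROM employees WHERE dept = 'Sales'

Result:
id | name  | dept 
---+-------+------
1  | Liam  | Sales
9  | Carol | Sales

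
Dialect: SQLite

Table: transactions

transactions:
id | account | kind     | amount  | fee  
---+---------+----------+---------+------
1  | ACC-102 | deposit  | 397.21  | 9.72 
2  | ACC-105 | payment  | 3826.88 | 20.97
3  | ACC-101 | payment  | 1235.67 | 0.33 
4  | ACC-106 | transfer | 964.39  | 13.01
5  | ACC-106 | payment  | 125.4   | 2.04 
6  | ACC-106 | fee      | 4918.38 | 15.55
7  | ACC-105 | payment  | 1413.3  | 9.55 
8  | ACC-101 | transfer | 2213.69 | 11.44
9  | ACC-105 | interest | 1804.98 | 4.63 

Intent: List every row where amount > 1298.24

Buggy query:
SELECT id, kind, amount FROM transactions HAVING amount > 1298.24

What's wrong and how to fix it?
Bug: HAVING filters the output of aggregation, but this query has no GROUP BY and no aggregate functions, so SQLite rejects it (HAVING clause on a non-aggregate query); the condition here is per row

Fix: Replace HAVING with WHERE since the condition applies to individual rows

Corrected query:
SELECT id, kind, amount FROM transactions WHERE amount > 1298.24

Result:
id | kind     | amount 
---+----------+--------
2  | payment  | 3826.88
6  | fee      | 4918.38
7  | payment  | 1413.3 
8  | transfer | 2213.69
9  | interest | 1804.98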